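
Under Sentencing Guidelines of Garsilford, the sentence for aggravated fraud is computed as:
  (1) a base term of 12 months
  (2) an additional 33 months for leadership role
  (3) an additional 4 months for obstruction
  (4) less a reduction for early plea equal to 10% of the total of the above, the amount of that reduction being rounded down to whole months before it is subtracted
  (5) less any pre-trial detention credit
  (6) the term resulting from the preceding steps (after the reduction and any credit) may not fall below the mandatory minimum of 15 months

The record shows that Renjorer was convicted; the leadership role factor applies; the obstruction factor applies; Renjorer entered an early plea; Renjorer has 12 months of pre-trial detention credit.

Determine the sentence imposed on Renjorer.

33 months

Leadership role enhancement: +33 months
Obstruction enhancement: +4 months
Adjusted term: 12 months + 33 months + 4 months = 49 months
Early plea reduction: 10% of 49 months = 4 months (rounded down)
After reduction: 49 − 4 = 45 months
Less pre-trial detention credit: 45 months − 12 months = 33 months
Minimum 15 months: 33 months meets the minimum, no increase.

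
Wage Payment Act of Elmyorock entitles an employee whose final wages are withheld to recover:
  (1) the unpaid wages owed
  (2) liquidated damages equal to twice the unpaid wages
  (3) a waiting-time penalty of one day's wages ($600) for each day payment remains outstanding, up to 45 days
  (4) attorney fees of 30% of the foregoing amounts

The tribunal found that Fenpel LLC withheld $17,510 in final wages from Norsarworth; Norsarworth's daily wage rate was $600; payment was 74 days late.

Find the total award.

Doubled: 2 × $17,510 = $35,020
Penalty days: min(74, 45) = 45
Waiting-time penalty: 45 × $600 = $27,000
Subtotal: $17,510 + $35,020 + $27,000 = $79,530
Attorney fees: 30% of $79,530 = $23,859
Total award: $79,530 + $23,859 = $103,389

$103,389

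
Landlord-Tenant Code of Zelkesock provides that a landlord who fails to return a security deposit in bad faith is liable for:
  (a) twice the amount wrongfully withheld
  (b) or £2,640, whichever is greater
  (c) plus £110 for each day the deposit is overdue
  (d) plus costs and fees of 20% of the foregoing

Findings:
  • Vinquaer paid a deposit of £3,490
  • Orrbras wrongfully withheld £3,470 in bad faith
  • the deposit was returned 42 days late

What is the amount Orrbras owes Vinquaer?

Doubled: 2 × £3,470 = £6,940
Minimum £2,640: £6,940 meets the minimum, no increase.
Late-return penalty: 42 × £110 = £4,620
Damages plus late penalty: £6,940 + £4,620 = £11,560
Costs and fees: 20% of £11,560 = £2,312
Total recovery: £11,560 + £2,312 = £13,872

Recovery: £13,872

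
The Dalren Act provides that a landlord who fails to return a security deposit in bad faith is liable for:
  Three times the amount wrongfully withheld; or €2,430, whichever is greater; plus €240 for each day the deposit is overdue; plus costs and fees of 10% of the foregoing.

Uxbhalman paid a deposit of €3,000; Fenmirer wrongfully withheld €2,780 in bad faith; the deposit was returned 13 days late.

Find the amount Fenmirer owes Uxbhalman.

€12,606

Trebled: 3 × €2,780 = €8,340
Minimum €2,430: €8,340 meets the minimum, no increase.
Late-return penalty: 13 × €240 = €3,120
Damages plus late penalty: €8,340 + €3,120 = €11,460
Costs and fees: 10% of €11,460 = €1,146
Total recovery: €11,460 + €1,146 = €12,606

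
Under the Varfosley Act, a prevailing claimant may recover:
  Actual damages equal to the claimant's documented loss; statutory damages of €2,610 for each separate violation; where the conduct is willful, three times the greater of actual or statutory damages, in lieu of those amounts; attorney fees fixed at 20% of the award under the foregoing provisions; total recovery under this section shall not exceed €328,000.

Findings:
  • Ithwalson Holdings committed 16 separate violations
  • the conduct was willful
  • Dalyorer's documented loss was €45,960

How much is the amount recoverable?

€165,456

Statutory damages: 16 × €2,610 = €41,760
Greater of actual damages (€45,960) or statutory damages (€41,760): €45,960
Trebled: 3 × €45,960 = €137,880
Attorney fees: 20% of €137,880 = €27,576
Total before cap: €137,880 + €27,576 = €165,456
Cap at €328,000: €165,456 is within the cap, no reduction.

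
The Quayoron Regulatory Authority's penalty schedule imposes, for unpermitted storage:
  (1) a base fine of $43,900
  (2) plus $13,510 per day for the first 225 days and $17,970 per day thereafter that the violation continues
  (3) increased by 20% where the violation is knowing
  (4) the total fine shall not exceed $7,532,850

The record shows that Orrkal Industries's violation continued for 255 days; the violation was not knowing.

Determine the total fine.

First 225 days: 225 × $13,510 = $3,039,750
Remaining days: (255 − 225) × $17,970 = $539,100
Per-day component: $3,039,750 + $539,100 = $3,578,850
Base plus per-day: $43,900 + $3,578,850 = $3,622,750
The violation was not knowing: no 20% increase.
Cap at $7,532,850: $3,622,750 is within the cap, no reduction.

$3,622,750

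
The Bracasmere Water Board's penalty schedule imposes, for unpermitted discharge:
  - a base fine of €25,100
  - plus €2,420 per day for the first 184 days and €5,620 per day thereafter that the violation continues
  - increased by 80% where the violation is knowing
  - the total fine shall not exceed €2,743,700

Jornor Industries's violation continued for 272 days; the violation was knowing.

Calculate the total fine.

€1,736,892

First 184 days: 184 × €2,420 = €445,280
Remaining days: (272 − 184) × €5,620 = €494,560
Per-day component: €445,280 + €494,560 = €939,840
Base plus per-day: €25,100 + €939,840 = €964,940
Enhancement: 80% of €964,940 = €771,952
Enhanced fine: €964,940 + €771,952 = €1,736,892
Cap at €2,743,700: €1,736,892 is within the cap, no reduction.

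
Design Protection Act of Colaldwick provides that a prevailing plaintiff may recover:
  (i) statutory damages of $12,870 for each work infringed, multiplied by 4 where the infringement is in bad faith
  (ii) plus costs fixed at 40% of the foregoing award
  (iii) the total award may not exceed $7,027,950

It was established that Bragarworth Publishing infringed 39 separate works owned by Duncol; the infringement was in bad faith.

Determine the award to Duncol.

$2,810,808

Statutory damages: 39 × $12,870 = $501,930
Multiplied by 4: 4 × $501,930 = $2,007,720
Costs: 40% of $2,007,720 = $803,088
Award plus costs: $2,007,720 + $803,088 = $2,810,808
Cap at $7,027,950: $2,810,808 is within the cap, no reduction.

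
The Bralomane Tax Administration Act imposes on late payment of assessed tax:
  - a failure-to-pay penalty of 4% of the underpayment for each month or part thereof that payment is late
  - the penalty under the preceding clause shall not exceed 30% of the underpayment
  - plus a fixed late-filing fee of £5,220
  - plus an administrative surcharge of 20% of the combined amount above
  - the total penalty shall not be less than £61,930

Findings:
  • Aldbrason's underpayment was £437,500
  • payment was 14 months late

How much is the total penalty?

£163,764

Accrued rate: 4% × 14 = 56%, capped at 30% → 30%
Failure-to-pay penalty: 30% of £437,500 = £131,250
Penalty before surcharge: £131,250 + £5,220 = £136,470
Administrative surcharge: 20% of £136,470 = £27,294
Total penalty: £136,470 + £27,294 = £163,764
Minimum £61,930: £163,764 meets the minimum, no increase.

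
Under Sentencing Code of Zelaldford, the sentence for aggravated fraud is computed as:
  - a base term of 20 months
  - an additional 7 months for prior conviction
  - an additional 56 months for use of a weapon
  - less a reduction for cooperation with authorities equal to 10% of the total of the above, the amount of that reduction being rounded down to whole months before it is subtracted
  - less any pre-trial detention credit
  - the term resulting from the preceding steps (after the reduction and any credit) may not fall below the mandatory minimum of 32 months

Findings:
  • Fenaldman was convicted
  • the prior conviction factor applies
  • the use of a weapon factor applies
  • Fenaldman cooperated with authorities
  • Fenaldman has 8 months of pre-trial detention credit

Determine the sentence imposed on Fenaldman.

Prior conviction enhancement: +7 months
Use of a weapon enhancement: +56 months
Adjusted term: 20 months + 7 months + 56 months = 83 months
Cooperation with authorities reduction: 10% of 83 months = 8 months (rounded down)
After reduction: 83 − 8 = 75 months
Less pre-trial detention credit: 75 months − 8 months = 67 months
Minimum 32 months: 67 months meets the minimum, no increase.

67 months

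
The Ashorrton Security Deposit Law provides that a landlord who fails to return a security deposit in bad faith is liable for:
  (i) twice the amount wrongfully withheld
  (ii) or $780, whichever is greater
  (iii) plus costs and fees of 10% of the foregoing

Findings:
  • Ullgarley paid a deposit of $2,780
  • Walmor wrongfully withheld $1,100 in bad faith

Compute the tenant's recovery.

$2,420

Doubled: 2 × $1,100 = $2,200
Minimum $780: $2,200 meets the minimum, no increase.
Costs and fees: 10% of $2,200 = $220
Total recovery: $2,200 + $220 = $2,420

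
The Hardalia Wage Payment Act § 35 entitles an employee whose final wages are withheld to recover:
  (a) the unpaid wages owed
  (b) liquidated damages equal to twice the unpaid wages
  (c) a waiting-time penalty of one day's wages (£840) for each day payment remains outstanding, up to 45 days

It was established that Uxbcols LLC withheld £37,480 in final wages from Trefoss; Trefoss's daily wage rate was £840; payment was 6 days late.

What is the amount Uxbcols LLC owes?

£117,480

Doubled: 2 × £37,480 = £74,960
Penalty days: min(6, 45) = 6
Waiting-time penalty: 6 × £840 = £5,040
Total award: £37,480 + £74,960 + £5,040 = £117,480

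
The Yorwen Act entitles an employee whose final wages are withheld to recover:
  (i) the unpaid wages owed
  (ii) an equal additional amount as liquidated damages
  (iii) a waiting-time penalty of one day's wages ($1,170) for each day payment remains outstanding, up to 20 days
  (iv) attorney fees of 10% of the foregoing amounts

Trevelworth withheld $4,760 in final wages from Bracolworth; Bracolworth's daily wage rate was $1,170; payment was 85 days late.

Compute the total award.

Liquidated damages (equal amount): $4,760
Penalty days: min(85, 20) = 20
Waiting-time penalty: 20 × $1,170 = $23,400
Subtotal: $4,760 + $4,760 + $23,400 = $32,920
Attorney fees: 10% of $32,920 = $3,292
Total award: $32,920 + $3,292 = $36,212

$36,212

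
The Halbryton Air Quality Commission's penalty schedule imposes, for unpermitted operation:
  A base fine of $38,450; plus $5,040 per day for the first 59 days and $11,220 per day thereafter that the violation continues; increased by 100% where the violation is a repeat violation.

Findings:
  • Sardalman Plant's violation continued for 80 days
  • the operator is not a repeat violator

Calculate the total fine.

$571,430

First 59 days: 59 × $5,040 = $297,360
Remaining days: (80 − 59) × $11,220 = $235,620
Per-day component: $297,360 + $235,620 = $532,980
Base plus per-day: $38,450 + $532,980 = $571,430
The operator is not a repeat violator: no 100% increase.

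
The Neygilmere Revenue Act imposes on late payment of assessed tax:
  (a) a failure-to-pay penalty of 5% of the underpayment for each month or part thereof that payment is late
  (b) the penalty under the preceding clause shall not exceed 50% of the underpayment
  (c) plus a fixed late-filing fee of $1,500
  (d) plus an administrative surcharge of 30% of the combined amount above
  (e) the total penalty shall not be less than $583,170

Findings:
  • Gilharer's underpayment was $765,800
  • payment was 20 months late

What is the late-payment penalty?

$583,170

Accrued rate: 5% × 20 = 100%, capped at 50% → 50%
Failure-to-pay penalty: 50% of $765,800 = $382,900
Penalty before surcharge: $382,900 + $1,500 = $384,400
Administrative surcharge: 30% of $384,400 = $115,320
Total penalty: $384,400 + $115,320 = $499,720
Minimum $583,170: $499,720 is below the minimum → $583,170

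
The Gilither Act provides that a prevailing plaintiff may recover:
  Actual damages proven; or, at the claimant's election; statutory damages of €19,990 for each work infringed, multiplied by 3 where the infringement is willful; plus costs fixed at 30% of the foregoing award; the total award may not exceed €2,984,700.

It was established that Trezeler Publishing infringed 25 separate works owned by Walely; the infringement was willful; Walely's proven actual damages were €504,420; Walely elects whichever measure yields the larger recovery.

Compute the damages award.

€1,949,025

Statutory damages: 25 × €19,990 = €499,750
Trebled: 3 × €499,750 = €1,499,250
Greater of actual damages (€504,420) or enhanced statutory damages (€1,499,250): €1,499,250
Costs: 30% of €1,499,250 = €449,775
Award plus costs: €1,499,250 + €449,775 = €1,949,025
Cap at €2,984,700: €1,949,025 is within the cap, no reduction.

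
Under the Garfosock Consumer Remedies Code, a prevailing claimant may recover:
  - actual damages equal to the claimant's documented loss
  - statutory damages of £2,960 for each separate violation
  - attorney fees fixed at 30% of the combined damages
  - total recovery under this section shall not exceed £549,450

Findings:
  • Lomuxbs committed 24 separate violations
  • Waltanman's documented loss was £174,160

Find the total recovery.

Statutory damages: 24 × £2,960 = £71,040
Combined damages: £174,160 + £71,040 = £245,200
Attorney fees: 30% of £245,200 = £73,560
Total before cap: £245,200 + £73,560 = £318,760
Cap at £549,450: £318,760 is within the cap, no reduction.

£318,760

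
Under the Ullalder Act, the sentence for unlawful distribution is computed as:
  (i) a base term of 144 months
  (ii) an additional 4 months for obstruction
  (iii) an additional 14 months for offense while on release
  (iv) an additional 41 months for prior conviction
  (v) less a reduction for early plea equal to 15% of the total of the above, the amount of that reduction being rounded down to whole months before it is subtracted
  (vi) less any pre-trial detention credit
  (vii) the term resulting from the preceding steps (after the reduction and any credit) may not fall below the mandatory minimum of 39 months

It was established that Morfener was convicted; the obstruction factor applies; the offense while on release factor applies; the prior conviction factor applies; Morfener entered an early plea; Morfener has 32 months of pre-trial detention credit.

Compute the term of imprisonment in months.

Obstruction enhancement: +4 months
Offense while on release enhancement: +14 months
Prior conviction enhancement: +41 months
Adjusted term: 144 months + 4 months + 14 months + 41 months = 203 months
Early plea reduction: 15% of 203 months = 30 months (rounded down)
After reduction: 203 − 30 = 173 months
Less pre-trial detention credit: 173 months − 32 months = 141 months
Minimum 39 months: 141 months meets the minimum, no increase.

141 months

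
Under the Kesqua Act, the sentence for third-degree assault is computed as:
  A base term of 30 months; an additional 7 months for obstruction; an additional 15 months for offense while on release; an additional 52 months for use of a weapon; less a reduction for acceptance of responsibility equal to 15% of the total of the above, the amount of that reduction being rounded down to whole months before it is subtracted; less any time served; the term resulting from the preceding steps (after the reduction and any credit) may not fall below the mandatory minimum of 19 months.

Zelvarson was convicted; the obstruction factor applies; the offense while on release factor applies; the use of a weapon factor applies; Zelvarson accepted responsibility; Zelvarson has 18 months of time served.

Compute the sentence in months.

71 months

Obstruction enhancement: +7 months
Offense while on release enhancement: +15 months
Use of a weapon enhancement: +52 months
Adjusted term: 30 months + 7 months + 15 months + 52 months = 104 months
Acceptance of responsibility reduction: 15% of 104 months = 15 months (rounded down)
After reduction: 104 − 15 = 89 months
Less time served: 89 months − 18 months = 71 months
Minimum 19 months: 71 months meets the minimum, no increase.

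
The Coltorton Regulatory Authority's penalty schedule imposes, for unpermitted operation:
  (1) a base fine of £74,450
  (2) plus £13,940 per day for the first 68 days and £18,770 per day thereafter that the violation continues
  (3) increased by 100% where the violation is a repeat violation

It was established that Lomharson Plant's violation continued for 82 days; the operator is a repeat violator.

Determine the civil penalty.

First 68 days: 68 × £13,940 = £947,920
Remaining days: (82 − 68) × £18,770 = £262,780
Per-day component: £947,920 + £262,780 = £1,210,700
Base plus per-day: £74,450 + £1,210,700 = £1,285,150
Enhancement: 100% of £1,285,150 = £1,285,150
Enhanced fine: £1,285,150 + £1,285,150 = £2,570,300

£2,570,300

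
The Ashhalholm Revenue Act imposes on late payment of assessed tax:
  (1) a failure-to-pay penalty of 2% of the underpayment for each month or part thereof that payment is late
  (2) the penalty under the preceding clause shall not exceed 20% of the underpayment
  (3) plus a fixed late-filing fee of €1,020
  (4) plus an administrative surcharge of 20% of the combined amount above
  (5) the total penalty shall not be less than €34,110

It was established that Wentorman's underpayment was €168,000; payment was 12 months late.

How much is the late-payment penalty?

€41,544

Accrued rate: 2% × 12 = 24%, capped at 20% → 20%
Failure-to-pay penalty: 20% of €168,000 = €33,600
Penalty before surcharge: €33,600 + €1,020 = €34,620
Administrative surcharge: 20% of €34,620 = €6,924
Total penalty: €34,620 + €6,924 = €41,544
Minimum €34,110: €41,544 meets the minimum, no increase.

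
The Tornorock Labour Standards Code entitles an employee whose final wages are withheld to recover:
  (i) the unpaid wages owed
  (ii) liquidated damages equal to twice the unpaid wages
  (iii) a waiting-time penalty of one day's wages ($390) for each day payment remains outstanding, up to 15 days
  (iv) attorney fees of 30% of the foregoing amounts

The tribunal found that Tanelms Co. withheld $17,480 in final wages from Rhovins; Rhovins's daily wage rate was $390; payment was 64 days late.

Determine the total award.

$75,777

Doubled: 2 × $17,480 = $34,960
Penalty days: min(64, 15) = 15
Waiting-time penalty: 15 × $390 = $5,850
Subtotal: $17,480 + $34,960 + $5,850 = $58,290
Attorney fees: 30% of $58,290 = $17,487
Total award: $58,290 + $17,487 = $75,777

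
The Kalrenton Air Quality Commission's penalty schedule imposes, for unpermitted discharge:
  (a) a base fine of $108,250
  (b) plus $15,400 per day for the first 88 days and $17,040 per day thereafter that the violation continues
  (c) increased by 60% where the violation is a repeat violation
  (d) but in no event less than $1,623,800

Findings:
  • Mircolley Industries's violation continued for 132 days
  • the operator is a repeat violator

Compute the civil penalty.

First 88 days: 88 × $15,400 = $1,355,200
Remaining days: (132 − 88) × $17,040 = $749,760
Per-day component: $1,355,200 + $749,760 = $2,104,960
Base plus per-day: $108,250 + $2,104,960 = $2,213,210
Enhancement: 60% of $2,213,210 = $1,327,926
Enhanced fine: $2,213,210 + $1,327,926 = $3,541,136
Minimum $1,623,800: $3,541,136 meets the minimum, no increase.

Civil penalty: $3,541,136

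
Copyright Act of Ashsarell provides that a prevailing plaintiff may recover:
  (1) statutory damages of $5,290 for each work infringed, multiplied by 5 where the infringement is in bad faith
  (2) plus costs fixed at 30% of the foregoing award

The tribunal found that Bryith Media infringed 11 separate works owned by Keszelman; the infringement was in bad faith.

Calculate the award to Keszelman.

$378,235

Statutory damages: 11 × $5,290 = $58,190
Multiplied by 5: 5 × $58,190 = $290,950
Costs: 30% of $290,950 = $87,285
Award plus costs: $290,950 + $87,285 = $378,235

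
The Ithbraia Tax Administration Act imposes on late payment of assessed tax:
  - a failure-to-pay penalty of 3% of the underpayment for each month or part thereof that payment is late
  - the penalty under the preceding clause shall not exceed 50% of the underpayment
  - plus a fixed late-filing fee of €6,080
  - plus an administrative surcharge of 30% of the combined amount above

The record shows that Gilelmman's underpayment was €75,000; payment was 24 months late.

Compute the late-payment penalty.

Accrued rate: 3% × 24 = 72%, capped at 50% → 50%
Failure-to-pay penalty: 50% of €75,000 = €37,500
Penalty before surcharge: €37,500 + €6,080 = €43,580
Administrative surcharge: 30% of €43,580 = €13,074
Total penalty: €43,580 + €13,074 = €56,654

€56,654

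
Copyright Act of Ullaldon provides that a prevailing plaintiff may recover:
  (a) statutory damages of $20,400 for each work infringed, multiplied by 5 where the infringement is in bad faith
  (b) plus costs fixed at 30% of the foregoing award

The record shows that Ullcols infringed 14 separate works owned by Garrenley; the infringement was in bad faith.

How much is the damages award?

Statutory damages: 14 × $20,400 = $285,600
Multiplied by 5: 5 × $285,600 = $1,428,000
Costs: 30% of $1,428,000 = $428,400
Award plus costs: $1,428,000 + $428,400 = $1,856,400

$1,856,400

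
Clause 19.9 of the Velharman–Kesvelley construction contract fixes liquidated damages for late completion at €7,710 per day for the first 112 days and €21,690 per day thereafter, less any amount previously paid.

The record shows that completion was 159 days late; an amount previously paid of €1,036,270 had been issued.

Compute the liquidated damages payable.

First 112 days: 112 × €7,710 = €863,520
Remaining days: (159 − 112) × €21,690 = €1,019,430
Accrued per-day damages: €863,520 + €1,019,430 = €1,882,950
Less amount previously paid: €1,882,950 − €1,036,270 = €846,680

€846,680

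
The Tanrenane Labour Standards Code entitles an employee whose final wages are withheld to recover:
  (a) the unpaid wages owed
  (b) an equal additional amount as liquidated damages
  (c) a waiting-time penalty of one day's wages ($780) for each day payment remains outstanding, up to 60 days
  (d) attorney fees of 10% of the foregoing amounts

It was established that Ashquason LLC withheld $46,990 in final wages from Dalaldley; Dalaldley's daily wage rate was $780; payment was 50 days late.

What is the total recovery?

Liquidated damages (equal amount): $46,990
Penalty days: min(50, 60) = 50
Waiting-time penalty: 50 × $780 = $39,000
Subtotal: $46,990 + $46,990 + $39,000 = $132,980
Attorney fees: 10% of $132,980 = $13,298
Total award: $132,980 + $13,298 = $146,278

$146,278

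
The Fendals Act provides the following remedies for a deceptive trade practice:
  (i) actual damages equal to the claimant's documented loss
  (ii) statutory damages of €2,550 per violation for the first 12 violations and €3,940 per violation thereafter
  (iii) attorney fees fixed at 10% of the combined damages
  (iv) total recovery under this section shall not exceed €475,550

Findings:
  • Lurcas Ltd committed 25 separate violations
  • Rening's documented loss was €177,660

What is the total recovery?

€285,428

First 12 violations: 12 × €2,550 = €30,600
Remaining violations: (25 − 12) × €3,940 = €51,220
Statutory damages: €30,600 + €51,220 = €81,820
Combined damages: €177,660 + €81,820 = €259,480
Attorney fees: 10% of €259,480 = €25,948
Total before cap: €259,480 + €25,948 = €285,428
Cap at €475,550: €285,428 is within the cap, no reduction.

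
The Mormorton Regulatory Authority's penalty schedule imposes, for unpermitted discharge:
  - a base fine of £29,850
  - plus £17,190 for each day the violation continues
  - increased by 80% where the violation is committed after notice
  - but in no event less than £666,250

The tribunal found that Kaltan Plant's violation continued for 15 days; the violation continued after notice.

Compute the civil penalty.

Per-day component: 15 × £17,190 = £257,850
Base plus per-day: £29,850 + £257,850 = £287,700
Enhancement: 80% of £287,700 = £230,160
Enhanced fine: £287,700 + £230,160 = £517,860
Minimum £666,250: £517,860 is below the minimum → £666,250

£666,250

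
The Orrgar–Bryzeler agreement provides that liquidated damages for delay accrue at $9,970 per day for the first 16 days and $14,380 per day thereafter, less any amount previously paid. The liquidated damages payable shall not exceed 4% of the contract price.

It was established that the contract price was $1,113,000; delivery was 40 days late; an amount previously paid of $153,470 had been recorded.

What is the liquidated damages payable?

$44,520

First 16 days: 16 × $9,970 = $159,520
Remaining days: (40 − 16) × $14,380 = $345,120
Accrued per-day damages: $159,520 + $345,120 = $504,640
Less amount previously paid: $504,640 − $153,470 = $351,170
Cap: 4% of $1,113,000 = $44,520
Cap at $44,520: $351,170 exceeds the cap → $44,520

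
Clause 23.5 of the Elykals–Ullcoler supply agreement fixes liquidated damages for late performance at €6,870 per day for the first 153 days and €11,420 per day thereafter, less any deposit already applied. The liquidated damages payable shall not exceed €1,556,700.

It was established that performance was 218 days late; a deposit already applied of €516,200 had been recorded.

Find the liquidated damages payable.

€1,277,210

First 153 days: 153 × €6,870 = €1,051,110
Remaining days: (218 − 153) × €11,420 = €742,300
Accrued per-day damages: €1,051,110 + €742,300 = €1,793,410
Less deposit already applied: €1,793,410 − €516,200 = €1,277,210
Cap at €1,556,700: €1,277,210 is within the cap, no reduction.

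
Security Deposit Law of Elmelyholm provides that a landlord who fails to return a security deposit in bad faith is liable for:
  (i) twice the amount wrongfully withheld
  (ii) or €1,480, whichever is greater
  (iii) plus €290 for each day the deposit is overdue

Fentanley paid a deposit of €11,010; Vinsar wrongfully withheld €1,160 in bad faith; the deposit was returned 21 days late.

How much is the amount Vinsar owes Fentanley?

Doubled: 2 × €1,160 = €2,320
Minimum €1,480: €2,320 meets the minimum, no increase.
Late-return penalty: 21 × €290 = €6,090
Damages plus late penalty: €2,320 + €6,090 = €8,410

€8,410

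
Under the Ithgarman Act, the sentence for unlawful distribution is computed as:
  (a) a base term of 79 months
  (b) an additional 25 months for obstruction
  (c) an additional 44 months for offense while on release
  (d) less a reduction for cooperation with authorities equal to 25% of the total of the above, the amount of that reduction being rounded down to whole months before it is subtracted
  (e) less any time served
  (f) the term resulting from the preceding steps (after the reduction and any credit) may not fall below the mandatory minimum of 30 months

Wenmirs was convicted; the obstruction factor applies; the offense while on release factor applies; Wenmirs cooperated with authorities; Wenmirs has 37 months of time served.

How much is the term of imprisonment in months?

Sentence: 74 months

Obstruction enhancement: +25 months
Offense while on release enhancement: +44 months
Adjusted term: 79 months + 25 months + 44 months = 148 months
Cooperation with authorities reduction: 25% of 148 months = 37 months (rounded down)
After reduction: 148 − 37 = 111 months
Less time served: 111 months − 37 months = 74 months
Minimum 30 months: 74 months meets the minimum, no increase.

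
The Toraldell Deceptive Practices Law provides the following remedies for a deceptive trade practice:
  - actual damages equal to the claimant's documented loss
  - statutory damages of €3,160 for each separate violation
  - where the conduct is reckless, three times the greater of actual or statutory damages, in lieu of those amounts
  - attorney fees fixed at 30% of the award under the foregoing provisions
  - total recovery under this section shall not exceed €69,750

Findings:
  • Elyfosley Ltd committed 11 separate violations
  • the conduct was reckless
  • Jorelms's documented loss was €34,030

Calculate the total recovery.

Statutory damages: 11 × €3,160 = €34,760
Greater of actual damages (€34,030) or statutory damages (€34,760): €34,760
Trebled: 3 × €34,760 = €104,280
Attorney fees: 30% of €104,280 = €31,284
Total before cap: €104,280 + €31,284 = €135,564
Cap at €69,750: €135,564 exceeds the cap → €69,750

€69,750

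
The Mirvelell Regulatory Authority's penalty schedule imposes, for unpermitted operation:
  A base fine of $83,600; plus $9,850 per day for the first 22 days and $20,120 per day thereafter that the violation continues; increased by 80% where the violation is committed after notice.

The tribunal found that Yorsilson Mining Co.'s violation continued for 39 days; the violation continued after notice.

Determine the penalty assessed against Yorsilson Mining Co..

First 22 days: 22 × $9,850 = $216,700
Remaining days: (39 − 22) × $20,120 = $342,040
Per-day component: $216,700 + $342,040 = $558,740
Base plus per-day: $83,600 + $558,740 = $642,340
Enhancement: 80% of $642,340 = $513,872
Enhanced fine: $642,340 + $513,872 = $1,156,212

$1,156,212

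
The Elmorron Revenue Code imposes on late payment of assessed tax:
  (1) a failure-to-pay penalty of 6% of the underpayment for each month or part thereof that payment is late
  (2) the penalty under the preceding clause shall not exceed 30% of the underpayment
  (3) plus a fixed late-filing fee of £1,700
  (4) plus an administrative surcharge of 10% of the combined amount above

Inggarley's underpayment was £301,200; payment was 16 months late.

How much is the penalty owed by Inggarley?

£101,266

Accrued rate: 6% × 16 = 96%, capped at 30% → 30%
Failure-to-pay penalty: 30% of £301,200 = £90,360
Penalty before surcharge: £90,360 + £1,700 = £92,060
Administrative surcharge: 10% of £92,060 = £9,206
Total penalty: £92,060 + £9,206 = £101,266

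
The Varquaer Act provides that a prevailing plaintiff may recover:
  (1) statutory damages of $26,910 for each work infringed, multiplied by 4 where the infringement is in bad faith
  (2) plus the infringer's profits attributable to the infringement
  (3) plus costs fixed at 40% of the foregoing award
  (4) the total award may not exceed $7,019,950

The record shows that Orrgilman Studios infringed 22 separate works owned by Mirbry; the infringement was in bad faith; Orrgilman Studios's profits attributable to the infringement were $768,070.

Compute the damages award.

$4,390,610

Statutory damages: 22 × $26,910 = $592,020
Multiplied by 4: 4 × $592,020 = $2,368,080
Combined award: $2,368,080 + $768,070 = $3,136,150
Costs: 40% of $3,136,150 = $1,254,460
Award plus costs: $3,136,150 + $1,254,460 = $4,390,610
Cap at $7,019,950: $4,390,610 is within the cap, no reduction.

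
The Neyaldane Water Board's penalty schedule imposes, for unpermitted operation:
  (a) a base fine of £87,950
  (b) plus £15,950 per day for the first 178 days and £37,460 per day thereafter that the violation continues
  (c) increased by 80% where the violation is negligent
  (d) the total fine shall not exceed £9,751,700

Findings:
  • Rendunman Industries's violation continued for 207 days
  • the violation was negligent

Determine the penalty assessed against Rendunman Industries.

First 178 days: 178 × £15,950 = £2,839,100
Remaining days: (207 − 178) × £37,460 = £1,086,340
Per-day component: £2,839,100 + £1,086,340 = £3,925,440
Base plus per-day: £87,950 + £3,925,440 = £4,013,390
Enhancement: 80% of £4,013,390 = £3,210,712
Enhanced fine: £4,013,390 + £3,210,712 = £7,224,102
Cap at £9,751,700: £7,224,102 is within the cap, no reduction.

£7,224,102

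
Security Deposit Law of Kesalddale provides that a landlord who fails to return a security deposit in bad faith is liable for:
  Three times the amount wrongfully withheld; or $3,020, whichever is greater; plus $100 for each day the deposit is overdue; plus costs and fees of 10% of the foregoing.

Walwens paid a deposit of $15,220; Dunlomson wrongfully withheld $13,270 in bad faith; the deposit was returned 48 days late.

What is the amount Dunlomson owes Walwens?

$49,071

Trebled: 3 × $13,270 = $39,810
Minimum $3,020: $39,810 meets the minimum, no increase.
Late-return penalty: 48 × $100 = $4,800
Damages plus late penalty: $39,810 + $4,800 = $44,610
Costs and fees: 10% of $44,610 = $4,461
Total recovery: $44,610 + $4,461 = $49,071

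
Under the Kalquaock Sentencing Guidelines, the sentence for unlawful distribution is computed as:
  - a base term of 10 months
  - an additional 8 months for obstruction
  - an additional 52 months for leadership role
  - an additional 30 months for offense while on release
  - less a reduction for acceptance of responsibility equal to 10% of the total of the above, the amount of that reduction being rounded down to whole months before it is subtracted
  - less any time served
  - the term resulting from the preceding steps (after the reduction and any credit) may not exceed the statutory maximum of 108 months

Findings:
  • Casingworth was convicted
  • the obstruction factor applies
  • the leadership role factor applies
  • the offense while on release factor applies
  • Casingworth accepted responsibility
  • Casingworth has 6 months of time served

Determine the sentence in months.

Obstruction enhancement: +8 months
Leadership role enhancement: +52 months
Offense while on release enhancement: +30 months
Adjusted term: 10 months + 8 months + 52 months + 30 months = 100 months
Acceptance of responsibility reduction: 10% of 100 months = 10 months (rounded down)
After reduction: 100 − 10 = 90 months
Less time served: 90 months − 6 months = 84 months
Cap at 108 months: 84 months is within the cap, no reduction.

Sentence: 84 months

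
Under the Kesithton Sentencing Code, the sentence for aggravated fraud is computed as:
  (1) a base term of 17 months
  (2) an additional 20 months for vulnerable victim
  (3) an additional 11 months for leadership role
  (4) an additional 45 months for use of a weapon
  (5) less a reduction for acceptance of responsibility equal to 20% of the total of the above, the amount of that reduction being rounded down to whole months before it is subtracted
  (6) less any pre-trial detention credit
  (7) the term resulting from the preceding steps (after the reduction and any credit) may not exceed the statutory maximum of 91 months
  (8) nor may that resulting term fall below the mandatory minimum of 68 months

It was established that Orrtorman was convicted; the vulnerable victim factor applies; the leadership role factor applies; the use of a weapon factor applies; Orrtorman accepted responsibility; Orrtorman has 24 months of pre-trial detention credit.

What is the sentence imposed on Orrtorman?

Vulnerable victim enhancement: +20 months
Leadership role enhancement: +11 months
Use of a weapon enhancement: +45 months
Adjusted term: 17 months + 20 months + 11 months + 45 months = 93 months
Acceptance of responsibility reduction: 20% of 93 months = 18 months (rounded down)
After reduction: 93 − 18 = 75 months
Less pre-trial detention credit: 75 months − 24 months = 51 months
Cap at 91 months: 51 months is within the cap, no reduction.
Minimum 68 months: 51 months is below the minimum → 68 months

68 months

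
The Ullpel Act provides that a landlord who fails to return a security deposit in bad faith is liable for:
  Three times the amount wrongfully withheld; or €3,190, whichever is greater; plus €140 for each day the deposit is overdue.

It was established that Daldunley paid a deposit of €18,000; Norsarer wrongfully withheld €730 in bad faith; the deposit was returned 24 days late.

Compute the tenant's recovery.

€6,550

Trebled: 3 × €730 = €2,190
Minimum €3,190: €2,190 is below the minimum → €3,190
Late-return penalty: 24 × €140 = €3,360
Damages plus late penalty: €3,190 + €3,360 = €6,550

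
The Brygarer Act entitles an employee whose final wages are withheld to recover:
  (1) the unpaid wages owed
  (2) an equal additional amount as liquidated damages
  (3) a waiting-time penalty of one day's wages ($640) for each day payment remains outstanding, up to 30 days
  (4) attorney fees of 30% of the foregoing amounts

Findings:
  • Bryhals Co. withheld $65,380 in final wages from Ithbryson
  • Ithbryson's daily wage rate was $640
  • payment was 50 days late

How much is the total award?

Liquidated damages (equal amount): $65,380
Penalty days: min(50, 30) = 30
Waiting-time penalty: 30 × $640 = $19,200
Subtotal: $65,380 + $65,380 + $19,200 = $149,960
Attorney fees: 30% of $149,960 = $44,988
Total award: $149,960 + $44,988 = $194,948

$194,948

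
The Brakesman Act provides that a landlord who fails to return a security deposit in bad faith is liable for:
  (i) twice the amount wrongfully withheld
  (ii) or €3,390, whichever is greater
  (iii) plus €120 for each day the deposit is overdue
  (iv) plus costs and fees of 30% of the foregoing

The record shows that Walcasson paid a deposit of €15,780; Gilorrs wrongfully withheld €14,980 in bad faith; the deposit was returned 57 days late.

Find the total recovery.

Recovery: €47,840

Doubled: 2 × €14,980 = €29,960
Minimum €3,390: €29,960 meets the minimum, no increase.
Late-return penalty: 57 × €120 = €6,840
Damages plus late penalty: €29,960 + €6,840 = €36,800
Costs and fees: 30% of €36,800 = €11,040
Total recovery: €36,800 + €11,040 = €47,840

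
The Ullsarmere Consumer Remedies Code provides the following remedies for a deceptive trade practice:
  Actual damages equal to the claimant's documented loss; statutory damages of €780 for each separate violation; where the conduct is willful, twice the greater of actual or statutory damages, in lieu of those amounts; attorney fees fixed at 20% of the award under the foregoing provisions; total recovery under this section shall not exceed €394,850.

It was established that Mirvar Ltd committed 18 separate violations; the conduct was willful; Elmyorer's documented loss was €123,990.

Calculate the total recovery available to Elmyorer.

Total recovery: €297,576

Statutory damages: 18 × €780 = €14,040
Greater of actual damages (€123,990) or statutory damages (€14,040): €123,990
Doubled: 2 × €123,990 = €247,980
Attorney fees: 20% of €247,980 = €49,596
Total before cap: €247,980 + €49,596 = €297,576
Cap at €394,850: €297,576 is within the cap, no reduction.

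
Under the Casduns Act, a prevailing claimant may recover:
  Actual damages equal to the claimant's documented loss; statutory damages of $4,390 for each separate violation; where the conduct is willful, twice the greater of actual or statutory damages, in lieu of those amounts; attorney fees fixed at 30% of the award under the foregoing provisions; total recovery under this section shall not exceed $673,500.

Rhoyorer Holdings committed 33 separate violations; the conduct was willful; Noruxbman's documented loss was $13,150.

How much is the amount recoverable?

Statutory damages: 33 × $4,390 = $144,870
Greater of actual damages ($13,150) or statutory damages ($144,870): $144,870
Doubled: 2 × $144,870 = $289,740
Attorney fees: 30% of $289,740 = $86,922
Total before cap: $289,740 + $86,922 = $376,662
Cap at $673,500: $376,662 is within the cap, no reduction.

$376,662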